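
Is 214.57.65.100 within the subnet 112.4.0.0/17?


Subnet network: 112.4.0.0
Test IP AND mask: 214.57.0.0
No, 214.57.65.100 is not in 112.4.0.0/17


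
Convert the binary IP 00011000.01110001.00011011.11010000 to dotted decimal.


00011000 = 24
01110001 = 113
00011011 = 27
11010000 = 208
IP: 24.113.27.208


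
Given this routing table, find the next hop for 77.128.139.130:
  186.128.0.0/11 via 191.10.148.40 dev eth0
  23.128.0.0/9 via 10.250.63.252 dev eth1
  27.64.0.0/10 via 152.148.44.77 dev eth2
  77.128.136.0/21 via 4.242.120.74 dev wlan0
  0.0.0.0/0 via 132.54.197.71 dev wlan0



Longest prefix match for 77.128.139.130:
  /11 186.128.0.0: no
  /9 23.128.0.0: no
  /10 27.64.0.0: no
  /21 77.128.136.0: MATCH
  /0 0.0.0.0: MATCH
Selected: next-hop 4.242.120.74 via wlan0 (matched /21)


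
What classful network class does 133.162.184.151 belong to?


First octet: 133
Binary: 10000101
10xxxxxx -> Class B (128-191)
Class B, default mask 255.255.0.0 (/16)


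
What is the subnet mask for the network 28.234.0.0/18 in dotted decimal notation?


/18 means 18 network bits, 14 host bits
Binary: 11111111111111111100000000000000
Mask: 255.255.192.0


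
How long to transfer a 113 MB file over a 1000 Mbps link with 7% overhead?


Effective throughput = 1000 * (1 - 7/100) = 930.0 Mbps
File size in Mb = 113 * 8 = 904 Mb
Time = 904 / 930.0
Time = 0.972 seconds


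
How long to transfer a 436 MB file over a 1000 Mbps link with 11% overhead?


Effective throughput = 1000 * (1 - 11/100) = 890 Mbps
File size in Mb = 436 * 8 = 3488 Mb
Time = 3488 / 890
Time = 3.9191 seconds


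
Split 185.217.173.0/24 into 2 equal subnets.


New prefix = 24 + 1 = 25
Each subnet has 128 addresses
  185.217.173.0/25
  185.217.173.128/25
Subnets: 185.217.173.0/25, 185.217.173.128/25


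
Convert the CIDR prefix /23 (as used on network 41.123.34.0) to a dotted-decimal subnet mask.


/23 means 23 network bits, 9 host bits
Binary: 11111111111111111111111000000000
Mask: 255.255.254.0


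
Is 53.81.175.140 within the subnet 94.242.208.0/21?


Subnet network: 94.242.208.0
Test IP AND mask: 53.81.168.0
No, 53.81.175.140 is not in 94.242.208.0/21


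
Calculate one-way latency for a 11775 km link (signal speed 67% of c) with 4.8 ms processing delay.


Speed = 0.67 * 3e5 km/s = 201000 km/s
Propagation delay = 11775 / 201000 = 0.0586 s = 58.5821 ms
Processing delay = 4.8 ms
Total one-way latency = 63.3821 ms


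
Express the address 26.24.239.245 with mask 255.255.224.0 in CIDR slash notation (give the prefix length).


Binary: 11111111.11111111.11100000.00000000
Count leading 1s
Prefix: /19


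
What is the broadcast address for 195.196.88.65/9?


Network: 195.128.0.0/9
Host bits = 23
Set all host bits to 1:
Broadcast: 195.255.255.255


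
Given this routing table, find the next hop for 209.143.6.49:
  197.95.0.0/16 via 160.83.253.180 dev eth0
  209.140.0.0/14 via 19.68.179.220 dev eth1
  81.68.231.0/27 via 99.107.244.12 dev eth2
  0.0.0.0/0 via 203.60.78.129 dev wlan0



Longest prefix match for 209.143.6.49:
  /16 197.95.0.0: no
  /14 209.140.0.0: MATCH
  /27 81.68.231.0: no
  /0 0.0.0.0: MATCH
Selected: next-hop 19.68.179.220 via eth1 (matched /14)


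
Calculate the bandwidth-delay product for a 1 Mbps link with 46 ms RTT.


BDP = bandwidth * RTT
= 1 Mbps * 46 ms
= 1 * 1e6 * 46 / 1000 bits
= 46000 bits
= 5750 bytes
= 5.6152 KB
BDP = 46000 bits (5750 bytes)


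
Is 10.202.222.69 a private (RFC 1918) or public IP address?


RFC 1918 private ranges:
  10.0.0.0/8 (10.0.0.0 - 10.255.255.255)
  172.16.0.0/12 (172.16.0.0 - 172.31.255.255)
  192.168.0.0/16 (192.168.0.0 - 192.168.255.255)
Private (in 10.0.0.0/8)


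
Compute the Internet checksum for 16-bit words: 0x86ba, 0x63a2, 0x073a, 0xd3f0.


Sum all words (with carry folding):
+ 0x86ba = 0x86ba
+ 0x63a2 = 0xea5c
+ 0x073a = 0xf196
+ 0xd3f0 = 0xc587
One's complement: ~0xc587
Checksum = 0x3a78


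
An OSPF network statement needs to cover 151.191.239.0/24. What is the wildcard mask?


Subnet mask: 255.255.255.0
Wildcard = 255.255.255.255 - subnet mask
255 - 255 = 0
255 - 255 = 0
255 - 255 = 0
255 - 0 = 255
Wildcard: 0.0.0.255


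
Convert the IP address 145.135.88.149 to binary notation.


145 = 10010001
135 = 10000111
88 = 01011000
149 = 10010101
Binary: 10010001.10000111.01011000.10010101


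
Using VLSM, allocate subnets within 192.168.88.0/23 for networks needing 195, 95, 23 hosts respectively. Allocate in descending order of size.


195 hosts -> /24 (254 usable): 192.168.88.0/24
95 hosts -> /25 (126 usable): 192.168.89.0/25
23 hosts -> /27 (30 usable): 192.168.89.128/27
Allocation: 192.168.88.0/24 (195 hosts, 254 usable); 192.168.89.0/25 (95 hosts, 126 usable); 192.168.89.128/27 (23 hosts, 30 usable)


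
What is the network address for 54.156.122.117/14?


IP:   00110110.10011100.01111010.01110101
Mask: 11111111.11111100.00000000.00000000
AND operation:
Net:  00110110.10011100.00000000.00000000
Network: 54.156.0.0/14


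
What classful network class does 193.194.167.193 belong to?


First octet: 193
Binary: 11000001
110xxxxx -> Class C (192-223)
Class C, default mask 255.255.255.0 (/24)


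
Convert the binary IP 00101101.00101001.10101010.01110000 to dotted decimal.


00101101 = 45
00101001 = 41
10101010 = 170
01110000 = 112
IP: 45.41.170.112


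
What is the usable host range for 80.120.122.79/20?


Network: 80.120.112.0
Broadcast: 80.120.127.255
First usable = network + 1
Last usable = broadcast - 1
Range: 80.120.112.1 to 80.120.127.254


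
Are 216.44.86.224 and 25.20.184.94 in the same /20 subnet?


Mask: 255.255.240.0
216.44.86.224 AND mask = 216.44.80.0
25.20.184.94 AND mask = 25.20.176.0
No, different subnets (216.44.80.0 vs 25.20.176.0)


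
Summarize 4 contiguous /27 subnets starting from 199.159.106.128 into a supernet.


Original prefix: /27
Number of subnets: 4 = 2^2
New prefix = 27 - 2 = 25
Supernet: 199.159.106.128/25


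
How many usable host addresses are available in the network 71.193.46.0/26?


Host bits = 32 - 26 = 6
Total addresses = 2^6 = 64
Usable = total - 2 (network and broadcast)
Usable hosts: 62


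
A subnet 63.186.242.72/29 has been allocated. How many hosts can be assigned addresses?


Host bits = 32 - 29 = 3
Total addresses = 2^3 = 8
Usable = total - 2 (network and broadcast)
Usable hosts: 6


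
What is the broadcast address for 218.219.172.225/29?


Network: 218.219.172.224/29
Host bits = 3
Set all host bits to 1:
Broadcast: 218.219.172.231


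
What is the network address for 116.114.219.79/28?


IP:   01110100.01110010.11011011.01001111
Mask: 11111111.11111111.11111111.11110000
AND operation:
Net:  01110100.01110010.11011011.01000000
Network: 116.114.219.64/28


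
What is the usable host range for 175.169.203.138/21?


Network: 175.169.200.0
Broadcast: 175.169.207.255
First usable = network + 1
Last usable = broadcast - 1
Range: 175.169.200.1 to 175.169.207.254


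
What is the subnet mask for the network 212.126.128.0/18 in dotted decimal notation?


/18 means 18 network bits, 14 host bits
Binary: 11111111111111111100000000000000
Mask: 255.255.192.0


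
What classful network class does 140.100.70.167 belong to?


First octet: 140
Binary: 10001100
10xxxxxx -> Class B (128-191)
Class B, default mask 255.255.0.0 (/16)


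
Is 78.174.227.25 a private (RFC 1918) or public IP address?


RFC 1918 private ranges:
  10.0.0.0/8 (10.0.0.0 - 10.255.255.255)
  172.16.0.0/12 (172.16.0.0 - 172.31.255.255)
  192.168.0.0/16 (192.168.0.0 - 192.168.255.255)
Public (not in any RFC 1918 range)


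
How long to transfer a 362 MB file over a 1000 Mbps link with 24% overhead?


Effective throughput = 1000 * (1 - 24/100) = 760 Mbps
File size in Mb = 362 * 8 = 2896 Mb
Time = 2896 / 760
Time = 3.8105 seconds


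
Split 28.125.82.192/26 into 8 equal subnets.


New prefix = 26 + 3 = 29
Each subnet has 8 addresses
  28.125.82.192/29
  28.125.82.200/29
  28.125.82.208/29
  28.125.82.216/29
  28.125.82.224/29
  28.125.82.232/29
  28.125.82.240/29
  28.125.82.248/29
Subnets: 28.125.82.192/29, 28.125.82.200/29, 28.125.82.208/29, 28.125.82.216/29, 28.125.82.224/29, 28.125.82.232/29, 28.125.82.240/29, 28.125.82.248/29


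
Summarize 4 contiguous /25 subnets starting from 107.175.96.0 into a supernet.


Original prefix: /25
Number of subnets: 4 = 2^2
New prefix = 25 - 2 = 23
Supernet: 107.175.96.0/23


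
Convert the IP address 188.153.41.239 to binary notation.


188 = 10111100
153 = 10011001
41 = 00101001
239 = 11101111
Binary: 10111100.10011001.00101001.11101111


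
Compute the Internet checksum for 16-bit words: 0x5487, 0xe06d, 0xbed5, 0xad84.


Sum all words (with carry folding):
+ 0x5487 = 0x5487
+ 0xe06d = 0x34f5
+ 0xbed5 = 0xf3ca
+ 0xad84 = 0xa14f
One's complement: ~0xa14f
Checksum = 0x5eb0


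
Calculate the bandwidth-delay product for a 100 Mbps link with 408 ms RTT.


BDP = bandwidth * RTT
= 100 Mbps * 408 ms
= 100 * 1e6 * 408 / 1000 bits
= 40800000 bits
= 5100000 bytes
= 4980.4688 KB
BDP = 40800000 bits (5100000 bytes)


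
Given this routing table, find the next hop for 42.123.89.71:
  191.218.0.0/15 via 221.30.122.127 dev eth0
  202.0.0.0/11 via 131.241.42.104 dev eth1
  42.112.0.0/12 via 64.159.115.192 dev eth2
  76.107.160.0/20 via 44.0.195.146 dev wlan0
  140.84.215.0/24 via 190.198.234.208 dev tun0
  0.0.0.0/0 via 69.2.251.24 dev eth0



Longest prefix match for 42.123.89.71:
  /15 191.218.0.0: no
  /11 202.0.0.0: no
  /12 42.112.0.0: MATCH
  /20 76.107.160.0: no
  /24 140.84.215.0: no
  /0 0.0.0.0: MATCH
Selected: next-hop 64.159.115.192 via eth2 (matched /12)


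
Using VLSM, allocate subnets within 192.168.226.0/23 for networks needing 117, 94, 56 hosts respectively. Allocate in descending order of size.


117 hosts -> /25 (126 usable): 192.168.226.0/25
94 hosts -> /25 (126 usable): 192.168.226.128/25
56 hosts -> /26 (62 usable): 192.168.227.0/26
Allocation: 192.168.226.0/25 (117 hosts, 126 usable); 192.168.226.128/25 (94 hosts, 126 usable); 192.168.227.0/26 (56 hosts, 62 usable)


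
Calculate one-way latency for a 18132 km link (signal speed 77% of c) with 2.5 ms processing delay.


Speed = 0.77 * 3e5 km/s = 231000 km/s
Propagation delay = 18132 / 231000 = 0.0785 s = 78.4935 ms
Processing delay = 2.5 ms
Total one-way latency = 80.9935 ms


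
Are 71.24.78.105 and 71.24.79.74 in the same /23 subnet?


Mask: 255.255.254.0
71.24.78.105 AND mask = 71.24.78.0
71.24.79.74 AND mask = 71.24.78.0
Yes, same subnet (71.24.78.0)


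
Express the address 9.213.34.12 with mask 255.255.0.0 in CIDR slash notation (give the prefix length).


Binary: 11111111.11111111.00000000.00000000
Count leading 1s
Prefix: /16


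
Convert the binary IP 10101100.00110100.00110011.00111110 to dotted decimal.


10101100 = 172
00110100 = 52
00110011 = 51
00111110 = 62
IP: 172.52.51.62


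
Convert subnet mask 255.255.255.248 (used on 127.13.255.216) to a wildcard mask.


Subnet mask: 255.255.255.248
Wildcard = 255.255.255.255 - subnet mask
255 - 255 = 0
255 - 255 = 0
255 - 255 = 0
255 - 248 = 7
Wildcard: 0.0.0.7


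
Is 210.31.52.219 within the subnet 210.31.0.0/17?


Subnet network: 210.31.0.0
Test IP AND mask: 210.31.0.0
Yes, 210.31.52.219 is in 210.31.0.0/17


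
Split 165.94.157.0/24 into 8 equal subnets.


New prefix = 24 + 3 = 27
Each subnet has 32 addresses
  165.94.157.0/27
  165.94.157.32/27
  165.94.157.64/27
  165.94.157.96/27
  165.94.157.128/27
  165.94.157.160/27
  165.94.157.192/27
  165.94.157.224/27
Subnets: 165.94.157.0/27, 165.94.157.32/27, 165.94.157.64/27, 165.94.157.96/27, 165.94.157.128/27, 165.94.157.160/27, 165.94.157.192/27, 165.94.157.224/27


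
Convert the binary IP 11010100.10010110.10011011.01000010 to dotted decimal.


11010100 = 212
10010110 = 150
10011011 = 155
01000010 = 66
IP: 212.150.155.66


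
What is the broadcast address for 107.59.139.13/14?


Network: 107.56.0.0/14
Host bits = 18
Set all host bits to 1:
Broadcast: 107.59.255.255


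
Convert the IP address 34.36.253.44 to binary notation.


34 = 00100010
36 = 00100100
253 = 11111101
44 = 00101100
Binary: 00100010.00100100.11111101.00101100


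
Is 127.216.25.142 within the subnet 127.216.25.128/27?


Subnet network: 127.216.25.128
Test IP AND mask: 127.216.25.128
Yes, 127.216.25.142 is in 127.216.25.128/27


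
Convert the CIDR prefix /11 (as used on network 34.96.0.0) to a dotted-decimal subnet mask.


/11 means 11 network bits, 21 host bits
Binary: 11111111111000000000000000000000
Mask: 255.224.0.0


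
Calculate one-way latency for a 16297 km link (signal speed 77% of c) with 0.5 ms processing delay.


Speed = 0.77 * 3e5 km/s = 231000 km/s
Propagation delay = 16297 / 231000 = 0.0705 s = 70.5498 ms
Processing delay = 0.5 ms
Total one-way latency = 71.0498 ms


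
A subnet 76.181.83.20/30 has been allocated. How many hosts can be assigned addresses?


Host bits = 32 - 30 = 2
Total addresses = 2^2 = 4
Usable = total - 2 (network and broadcast)
Usable hosts: 2


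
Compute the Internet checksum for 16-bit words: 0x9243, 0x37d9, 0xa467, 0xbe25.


Sum all words (with carry folding):
+ 0x9243 = 0x9243
+ 0x37d9 = 0xca1c
+ 0xa467 = 0x6e84
+ 0xbe25 = 0x2caa
One's complement: ~0x2caa
Checksum = 0xd355


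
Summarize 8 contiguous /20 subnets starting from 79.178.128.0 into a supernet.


Original prefix: /20
Number of subnets: 8 = 2^3
New prefix = 20 - 3 = 17
Supernet: 79.178.128.0/17


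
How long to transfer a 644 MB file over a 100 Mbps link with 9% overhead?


Effective throughput = 100 * (1 - 9/100) = 91 Mbps
File size in Mb = 644 * 8 = 5152 Mb
Time = 5152 / 91
Time = 56.6154 seconds


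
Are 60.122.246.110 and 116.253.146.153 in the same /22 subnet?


Mask: 255.255.252.0
60.122.246.110 AND mask = 60.122.244.0
116.253.146.153 AND mask = 116.253.144.0
No, different subnets (60.122.244.0 vs 116.253.144.0)


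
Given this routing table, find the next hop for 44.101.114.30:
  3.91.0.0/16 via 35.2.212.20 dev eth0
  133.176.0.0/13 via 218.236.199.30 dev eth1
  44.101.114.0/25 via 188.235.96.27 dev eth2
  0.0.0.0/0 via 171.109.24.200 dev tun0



Longest prefix match for 44.101.114.30:
  /16 3.91.0.0: no
  /13 133.176.0.0: no
  /25 44.101.114.0: MATCH
  /0 0.0.0.0: MATCH
Selected: next-hop 188.235.96.27 via eth2 (matched /25)


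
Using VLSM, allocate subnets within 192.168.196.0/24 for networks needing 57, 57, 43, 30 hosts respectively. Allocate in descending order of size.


57 hosts -> /26 (62 usable): 192.168.196.0/26
57 hosts -> /26 (62 usable): 192.168.196.64/26
43 hosts -> /26 (62 usable): 192.168.196.128/26
30 hosts -> /27 (30 usable): 192.168.196.192/27
Allocation: 192.168.196.0/26 (57 hosts, 62 usable); 192.168.196.64/26 (57 hosts, 62 usable); 192.168.196.128/26 (43 hosts, 62 usable); 192.168.196.192/27 (30 hosts, 30 usable)


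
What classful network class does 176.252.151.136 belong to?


First octet: 176
Binary: 10110000
10xxxxxx -> Class B (128-191)
Class B, default mask 255.255.0.0 (/16)


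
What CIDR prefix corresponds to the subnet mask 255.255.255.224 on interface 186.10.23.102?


Binary: 11111111.11111111.11111111.11100000
Count leading 1s
Prefix: /27


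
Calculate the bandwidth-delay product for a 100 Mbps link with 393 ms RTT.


BDP = bandwidth * RTT
= 100 Mbps * 393 ms
= 100 * 1e6 * 393 / 1000 bits
= 39300000 bits
= 4912500 bytes
= 4797.3633 KB
BDP = 39300000 bits (4912500 bytes)


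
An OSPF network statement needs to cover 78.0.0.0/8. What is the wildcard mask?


Subnet mask: 255.0.0.0
Wildcard = 255.255.255.255 - subnet mask
255 - 255 = 0
255 - 0 = 255
255 - 0 = 255
255 - 0 = 255
Wildcard: 0.255.255.255


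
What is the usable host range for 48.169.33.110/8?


Network: 48.0.0.0
Broadcast: 48.255.255.255
First usable = network + 1
Last usable = broadcast - 1
Range: 48.0.0.1 to 48.255.255.254


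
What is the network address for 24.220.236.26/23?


IP:   00011000.11011100.11101100.00011010
Mask: 11111111.11111111.11111110.00000000
AND operation:
Net:  00011000.11011100.11101100.00000000
Network: 24.220.236.0/23


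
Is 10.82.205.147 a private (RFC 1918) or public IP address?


RFC 1918 private ranges:
  10.0.0.0/8 (10.0.0.0 - 10.255.255.255)
  172.16.0.0/12 (172.16.0.0 - 172.31.255.255)
  192.168.0.0/16 (192.168.0.0 - 192.168.255.255)
Private (in 10.0.0.0/8)


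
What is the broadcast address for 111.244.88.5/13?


Network: 111.240.0.0/13
Host bits = 19
Set all host bits to 1:
Broadcast: 111.247.255.255


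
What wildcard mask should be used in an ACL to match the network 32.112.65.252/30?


Subnet mask: 255.255.255.252
Wildcard = 255.255.255.255 - subnet mask
255 - 255 = 0
255 - 255 = 0
255 - 255 = 0
255 - 252 = 3
Wildcard: 0.0.0.3


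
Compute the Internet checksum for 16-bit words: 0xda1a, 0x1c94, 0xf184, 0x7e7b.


Sum all words (with carry folding):
+ 0xda1a = 0xda1a
+ 0x1c94 = 0xf6ae
+ 0xf184 = 0xe833
+ 0x7e7b = 0x66af
One's complement: ~0x66af
Checksum = 0x9950


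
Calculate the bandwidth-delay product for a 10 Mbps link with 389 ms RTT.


BDP = bandwidth * RTT
= 10 Mbps * 389 ms
= 10 * 1e6 * 389 / 1000 bits
= 3890000 bits
= 486250 bytes
= 474.8535 KB
BDP = 3890000 bits (486250 bytes)


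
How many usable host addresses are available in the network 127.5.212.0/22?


Host bits = 32 - 22 = 10
Total addresses = 2^10 = 1024
Usable = total - 2 (network and broadcast)
Usable hosts: 1022


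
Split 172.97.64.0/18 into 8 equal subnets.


New prefix = 18 + 3 = 21
Each subnet has 2048 addresses
  172.97.64.0/21
  172.97.72.0/21
  172.97.80.0/21
  172.97.88.0/21
  172.97.96.0/21
  172.97.104.0/21
  172.97.112.0/21
  172.97.120.0/21
Subnets: 172.97.64.0/21, 172.97.72.0/21, 172.97.80.0/21, 172.97.88.0/21, 172.97.96.0/21, 172.97.104.0/21, 172.97.112.0/21, 172.97.120.0/21


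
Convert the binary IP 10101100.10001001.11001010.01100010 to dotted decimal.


10101100 = 172
10001001 = 137
11001010 = 202
01100010 = 98
IP: 172.137.202.98


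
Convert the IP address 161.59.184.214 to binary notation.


161 = 10100001
59 = 00111011
184 = 10111000
214 = 11010110
Binary: 10100001.00111011.10111000.11010110


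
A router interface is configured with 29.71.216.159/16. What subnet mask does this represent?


/16 means 16 network bits, 16 host bits
Binary: 11111111111111110000000000000000
Mask: 255.255.0.0


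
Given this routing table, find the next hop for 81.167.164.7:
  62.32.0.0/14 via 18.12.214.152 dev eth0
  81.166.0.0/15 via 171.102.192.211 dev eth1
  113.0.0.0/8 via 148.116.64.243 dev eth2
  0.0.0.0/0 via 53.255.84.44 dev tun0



Longest prefix match for 81.167.164.7:
  /14 62.32.0.0: no
  /15 81.166.0.0: MATCH
  /8 113.0.0.0: no
  /0 0.0.0.0: MATCH
Selected: next-hop 171.102.192.211 via eth1 (matched /15)


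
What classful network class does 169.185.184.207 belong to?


First octet: 169
Binary: 10101001
10xxxxxx -> Class B (128-191)
Class B, default mask 255.255.0.0 (/16)


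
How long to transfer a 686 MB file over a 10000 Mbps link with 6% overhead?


Effective throughput = 10000 * (1 - 6/100) = 9400 Mbps
File size in Mb = 686 * 8 = 5488 Mb
Time = 5488 / 9400
Time = 0.5838 seconds


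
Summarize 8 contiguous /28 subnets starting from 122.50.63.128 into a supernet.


Original prefix: /28
Number of subnets: 8 = 2^3
New prefix = 28 - 3 = 25
Supernet: 122.50.63.128/25


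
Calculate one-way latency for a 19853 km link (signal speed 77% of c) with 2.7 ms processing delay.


Speed = 0.77 * 3e5 km/s = 231000 km/s
Propagation delay = 19853 / 231000 = 0.0859 s = 85.9437 ms
Processing delay = 2.7 ms
Total one-way latency = 88.6437 ms


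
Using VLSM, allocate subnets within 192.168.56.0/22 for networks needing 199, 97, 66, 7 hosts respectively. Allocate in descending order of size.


199 hosts -> /24 (254 usable): 192.168.56.0/24
97 hosts -> /25 (126 usable): 192.168.57.0/25
66 hosts -> /25 (126 usable): 192.168.57.128/25
7 hosts -> /28 (14 usable): 192.168.58.0/28
Allocation: 192.168.56.0/24 (199 hosts, 254 usable); 192.168.57.0/25 (97 hosts, 126 usable); 192.168.57.128/25 (66 hosts, 126 usable); 192.168.58.0/28 (7 hosts, 14 usable)


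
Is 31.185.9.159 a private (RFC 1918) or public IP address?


RFC 1918 private ranges:
  10.0.0.0/8 (10.0.0.0 - 10.255.255.255)
  172.16.0.0/12 (172.16.0.0 - 172.31.255.255)
  192.168.0.0/16 (192.168.0.0 - 192.168.255.255)
Public (not in any RFC 1918 range)


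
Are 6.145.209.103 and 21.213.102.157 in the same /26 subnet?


Mask: 255.255.255.192
6.145.209.103 AND mask = 6.145.209.64
21.213.102.157 AND mask = 21.213.102.128
No, different subnets (6.145.209.64 vs 21.213.102.128)


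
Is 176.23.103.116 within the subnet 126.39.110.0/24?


Subnet network: 126.39.110.0
Test IP AND mask: 176.23.103.0
No, 176.23.103.116 is not in 126.39.110.0/24


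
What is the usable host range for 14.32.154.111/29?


Network: 14.32.154.104
Broadcast: 14.32.154.111
First usable = network + 1
Last usable = broadcast - 1
Range: 14.32.154.105 to 14.32.154.110


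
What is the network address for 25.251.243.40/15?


IP:   00011001.11111011.11110011.00101000
Mask: 11111111.11111110.00000000.00000000
AND operation:
Net:  00011001.11111010.00000000.00000000
Network: 25.250.0.0/15


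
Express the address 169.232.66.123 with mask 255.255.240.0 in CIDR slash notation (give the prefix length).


Binary: 11111111.11111111.11110000.00000000
Count leading 1s
Prefix: /20


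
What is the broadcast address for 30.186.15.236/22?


Network: 30.186.12.0/22
Host bits = 10
Set all host bits to 1:
Broadcast: 30.186.15.255


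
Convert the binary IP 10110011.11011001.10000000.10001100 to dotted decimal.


10110011 = 179
11011001 = 217
10000000 = 128
10001100 = 140
IP: 179.217.128.140


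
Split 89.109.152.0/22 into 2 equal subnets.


New prefix = 22 + 1 = 23
Each subnet has 512 addresses
  89.109.152.0/23
  89.109.154.0/23
Subnets: 89.109.152.0/23, 89.109.154.0/23


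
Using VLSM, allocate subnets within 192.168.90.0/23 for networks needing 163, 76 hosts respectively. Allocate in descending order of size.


163 hosts -> /24 (254 usable): 192.168.90.0/24
76 hosts -> /25 (126 usable): 192.168.91.0/25
Allocation: 192.168.90.0/24 (163 hosts, 254 usable); 192.168.91.0/25 (76 hosts, 126 usable)


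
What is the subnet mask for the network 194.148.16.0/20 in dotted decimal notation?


/20 means 20 network bits, 12 host bits
Binary: 11111111111111111111000000000000
Mask: 255.255.240.0


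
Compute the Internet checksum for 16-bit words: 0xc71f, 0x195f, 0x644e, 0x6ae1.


Sum all words (with carry folding):
+ 0xc71f = 0xc71f
+ 0x195f = 0xe07e
+ 0x644e = 0x44cd
+ 0x6ae1 = 0xafae
One's complement: ~0xafae
Checksum = 0x5051


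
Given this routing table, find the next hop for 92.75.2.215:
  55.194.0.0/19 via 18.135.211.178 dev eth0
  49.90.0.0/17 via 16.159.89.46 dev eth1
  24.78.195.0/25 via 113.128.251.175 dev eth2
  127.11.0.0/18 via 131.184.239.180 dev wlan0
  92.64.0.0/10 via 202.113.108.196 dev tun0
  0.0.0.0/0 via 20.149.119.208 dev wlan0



Longest prefix match for 92.75.2.215:
  /19 55.194.0.0: no
  /17 49.90.0.0: no
  /25 24.78.195.0: no
  /18 127.11.0.0: no
  /10 92.64.0.0: MATCH
  /0 0.0.0.0: MATCH
Selected: next-hop 202.113.108.196 via tun0 (matched /10)


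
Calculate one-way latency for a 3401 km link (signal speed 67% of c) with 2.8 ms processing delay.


Speed = 0.67 * 3e5 km/s = 201000 km/s
Propagation delay = 3401 / 201000 = 0.0169 s = 16.9204 ms
Processing delay = 2.8 ms
Total one-way latency = 19.7204 ms


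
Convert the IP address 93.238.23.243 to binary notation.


93 = 01011101
238 = 11101110
23 = 00010111
243 = 11110011
Binary: 01011101.11101110.00010111.11110011


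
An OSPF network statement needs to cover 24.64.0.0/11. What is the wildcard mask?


Subnet mask: 255.224.0.0
Wildcard = 255.255.255.255 - subnet mask
255 - 255 = 0
255 - 224 = 31
255 - 0 = 255
255 - 0 = 255
Wildcard: 0.31.255.255


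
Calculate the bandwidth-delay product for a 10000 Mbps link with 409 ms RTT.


BDP = bandwidth * RTT
= 10000 Mbps * 409 ms
= 10000 * 1e6 * 409 / 1000 bits
= 4090000000 bits
= 511250000 bytes
= 499267.5781 KB
BDP = 4090000000 bits (511250000 bytes)


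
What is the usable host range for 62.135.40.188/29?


Network: 62.135.40.184
Broadcast: 62.135.40.191
First usable = network + 1
Last usable = broadcast - 1
Range: 62.135.40.185 to 62.135.40.190


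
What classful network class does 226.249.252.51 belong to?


First octet: 226
Binary: 11100010
1110xxxx -> Class D (224-239)
Class D (multicast), default mask N/A


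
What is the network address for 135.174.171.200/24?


IP:   10000111.10101110.10101011.11001000
Mask: 11111111.11111111.11111111.00000000
AND operation:
Net:  10000111.10101110.10101011.00000000
Network: 135.174.171.0/24


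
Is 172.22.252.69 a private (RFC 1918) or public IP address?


RFC 1918 private ranges:
  10.0.0.0/8 (10.0.0.0 - 10.255.255.255)
  172.16.0.0/12 (172.16.0.0 - 172.31.255.255)
  192.168.0.0/16 (192.168.0.0 - 192.168.255.255)
Private (in 172.16.0.0/12)


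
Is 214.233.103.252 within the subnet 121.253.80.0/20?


Subnet network: 121.253.80.0
Test IP AND mask: 214.233.96.0
No, 214.233.103.252 is not in 121.253.80.0/20


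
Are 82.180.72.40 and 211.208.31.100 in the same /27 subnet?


Mask: 255.255.255.224
82.180.72.40 AND mask = 82.180.72.32
211.208.31.100 AND mask = 211.208.31.96
No, different subnets (82.180.72.32 vs 211.208.31.96)


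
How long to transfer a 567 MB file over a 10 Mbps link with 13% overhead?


Effective throughput = 10 * (1 - 13/100) = 8.7 Mbps
File size in Mb = 567 * 8 = 4536 Mb
Time = 4536 / 8.7
Time = 521.3793 seconds


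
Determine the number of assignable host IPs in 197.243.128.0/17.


Host bits = 32 - 17 = 15
Total addresses = 2^15 = 32768
Usable = total - 2 (network and broadcast)
Usable hosts: 32766


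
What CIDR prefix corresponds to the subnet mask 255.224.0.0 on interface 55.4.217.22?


Binary: 11111111.11100000.00000000.00000000
Count leading 1s
Prefix: /11


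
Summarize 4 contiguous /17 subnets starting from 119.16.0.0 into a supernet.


Original prefix: /17
Number of subnets: 4 = 2^2
New prefix = 17 - 2 = 15
Supernet: 119.16.0.0/15


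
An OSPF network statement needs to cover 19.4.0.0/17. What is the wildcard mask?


Subnet mask: 255.255.128.0
Wildcard = 255.255.255.255 - subnet mask
255 - 255 = 0
255 - 255 = 0
255 - 128 = 127
255 - 0 = 255
Wildcard: 0.0.127.255


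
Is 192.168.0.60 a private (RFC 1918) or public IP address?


RFC 1918 private ranges:
  10.0.0.0/8 (10.0.0.0 - 10.255.255.255)
  172.16.0.0/12 (172.16.0.0 - 172.31.255.255)
  192.168.0.0/16 (192.168.0.0 - 192.168.255.255)
Private (in 192.168.0.0/16)


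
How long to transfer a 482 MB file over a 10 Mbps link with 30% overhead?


Effective throughput = 10 * (1 - 30/100) = 7 Mbps
File size in Mb = 482 * 8 = 3856 Mb
Time = 3856 / 7
Time = 550.8571 seconds


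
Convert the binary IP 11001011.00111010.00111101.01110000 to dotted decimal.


11001011 = 203
00111010 = 58
00111101 = 61
01110000 = 112
IP: 203.58.61.112


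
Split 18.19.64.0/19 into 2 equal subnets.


New prefix = 19 + 1 = 20
Each subnet has 4096 addresses
  18.19.64.0/20
  18.19.80.0/20
Subnets: 18.19.64.0/20, 18.19.80.0/20


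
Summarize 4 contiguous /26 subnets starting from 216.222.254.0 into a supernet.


Original prefix: /26
Number of subnets: 4 = 2^2
New prefix = 26 - 2 = 24
Supernet: 216.222.254.0/24


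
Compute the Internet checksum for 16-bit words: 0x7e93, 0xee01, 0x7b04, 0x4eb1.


Sum all words (with carry folding):
+ 0x7e93 = 0x7e93
+ 0xee01 = 0x6c95
+ 0x7b04 = 0xe799
+ 0x4eb1 = 0x364b
One's complement: ~0x364b
Checksum = 0xc9b4


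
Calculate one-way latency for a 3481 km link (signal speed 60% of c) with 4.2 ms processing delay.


Speed = 0.6 * 3e5 km/s = 180000 km/s
Propagation delay = 3481 / 180000 = 0.0193 s = 19.3389 ms
Processing delay = 4.2 ms
Total one-way latency = 23.5389 ms


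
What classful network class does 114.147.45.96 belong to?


First octet: 114
Binary: 01110010
0xxxxxxx -> Class A (1-126)
Class A, default mask 255.0.0.0 (/8)


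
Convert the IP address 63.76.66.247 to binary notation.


63 = 00111111
76 = 01001100
66 = 01000010
247 = 11110111
Binary: 00111111.01001100.01000010.11110111


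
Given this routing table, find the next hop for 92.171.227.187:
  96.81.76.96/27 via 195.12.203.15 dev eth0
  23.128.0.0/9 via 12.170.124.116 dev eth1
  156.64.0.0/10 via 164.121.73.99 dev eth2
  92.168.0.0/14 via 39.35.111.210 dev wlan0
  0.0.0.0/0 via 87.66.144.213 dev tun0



Longest prefix match for 92.171.227.187:
  /27 96.81.76.96: no
  /9 23.128.0.0: no
  /10 156.64.0.0: no
  /14 92.168.0.0: MATCH
  /0 0.0.0.0: MATCH
Selected: next-hop 39.35.111.210 via wlan0 (matched /14)


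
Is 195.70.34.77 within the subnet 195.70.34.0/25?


Subnet network: 195.70.34.0
Test IP AND mask: 195.70.34.0
Yes, 195.70.34.77 is in 195.70.34.0/25


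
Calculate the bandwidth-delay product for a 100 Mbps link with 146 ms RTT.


BDP = bandwidth * RTT
= 100 Mbps * 146 ms
= 100 * 1e6 * 146 / 1000 bits
= 14600000 bits
= 1825000 bytes
= 1782.2266 KB
BDP = 14600000 bits (1825000 bytes)


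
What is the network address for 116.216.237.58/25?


IP:   01110100.11011000.11101101.00111010
Mask: 11111111.11111111.11111111.10000000
AND operation:
Net:  01110100.11011000.11101101.00000000
Network: 116.216.237.0/25


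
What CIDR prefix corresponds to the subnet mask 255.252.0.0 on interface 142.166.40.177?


Binary: 11111111.11111100.00000000.00000000
Count leading 1s
Prefix: /14


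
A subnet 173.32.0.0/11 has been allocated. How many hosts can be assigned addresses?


Host bits = 32 - 11 = 21
Total addresses = 2^21 = 2097152
Usable = total - 2 (network and broadcast)
Usable hosts: 2097150


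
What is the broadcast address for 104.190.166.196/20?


Network: 104.190.160.0/20
Host bits = 12
Set all host bits to 1:
Broadcast: 104.190.175.255


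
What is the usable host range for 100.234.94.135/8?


Network: 100.0.0.0
Broadcast: 100.255.255.255
First usable = network + 1
Last usable = broadcast - 1
Range: 100.0.0.1 to 100.255.255.254


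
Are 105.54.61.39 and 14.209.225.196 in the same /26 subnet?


Mask: 255.255.255.192
105.54.61.39 AND mask = 105.54.61.0
14.209.225.196 AND mask = 14.209.225.192
No, different subnets (105.54.61.0 vs 14.209.225.192)


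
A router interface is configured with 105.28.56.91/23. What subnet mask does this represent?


/23 means 23 network bits, 9 host bits
Binary: 11111111111111111111111000000000
Mask: 255.255.254.0


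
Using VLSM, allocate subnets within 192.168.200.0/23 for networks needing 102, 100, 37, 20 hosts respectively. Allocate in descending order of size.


102 hosts -> /25 (126 usable): 192.168.200.0/25
100 hosts -> /25 (126 usable): 192.168.200.128/25
37 hosts -> /26 (62 usable): 192.168.201.0/26
20 hosts -> /27 (30 usable): 192.168.201.64/27
Allocation: 192.168.200.0/25 (102 hosts, 126 usable); 192.168.200.128/25 (100 hosts, 126 usable); 192.168.201.0/26 (37 hosts, 62 usable); 192.168.201.64/27 (20 hosts, 30 usable)


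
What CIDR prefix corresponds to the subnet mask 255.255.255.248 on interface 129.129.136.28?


Binary: 11111111.11111111.11111111.11111000
Count leading 1s
Prefix: /29


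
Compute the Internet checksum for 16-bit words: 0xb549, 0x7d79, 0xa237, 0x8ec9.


Sum all words (with carry folding):
+ 0xb549 = 0xb549
+ 0x7d79 = 0x32c3
+ 0xa237 = 0xd4fa
+ 0x8ec9 = 0x63c4
One's complement: ~0x63c4
Checksum = 0x9c3b


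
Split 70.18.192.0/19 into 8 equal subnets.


New prefix = 19 + 3 = 22
Each subnet has 1024 addresses
  70.18.192.0/22
  70.18.196.0/22
  70.18.200.0/22
  70.18.204.0/22
  70.18.208.0/22
  70.18.212.0/22
  70.18.216.0/22
  70.18.220.0/22
Subnets: 70.18.192.0/22, 70.18.196.0/22, 70.18.200.0/22, 70.18.204.0/22, 70.18.208.0/22, 70.18.212.0/22, 70.18.216.0/22, 70.18.220.0/22


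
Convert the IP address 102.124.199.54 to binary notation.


102 = 01100110
124 = 01111100
199 = 11000111
54 = 00110110
Binary: 01100110.01111100.11000111.00110110


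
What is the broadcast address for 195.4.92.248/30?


Network: 195.4.92.248/30
Host bits = 2
Set all host bits to 1:
Broadcast: 195.4.92.251


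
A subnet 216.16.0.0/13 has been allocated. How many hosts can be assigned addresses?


Host bits = 32 - 13 = 19
Total addresses = 2^19 = 524288
Usable = total - 2 (network and broadcast)
Usable hosts: 524286


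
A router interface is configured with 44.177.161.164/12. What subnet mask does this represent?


/12 means 12 network bits, 20 host bits
Binary: 11111111111100000000000000000000
Mask: 255.240.0.0


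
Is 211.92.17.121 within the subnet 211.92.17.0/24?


Subnet network: 211.92.17.0
Test IP AND mask: 211.92.17.0
Yes, 211.92.17.121 is in 211.92.17.0/24


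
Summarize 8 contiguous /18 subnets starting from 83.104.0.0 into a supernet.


Original prefix: /18
Number of subnets: 8 = 2^3
New prefix = 18 - 3 = 15
Supernet: 83.104.0.0/15


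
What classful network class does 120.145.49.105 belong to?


First octet: 120
Binary: 01111000
0xxxxxxx -> Class A (1-126)
Class A, default mask 255.0.0.0 (/8)


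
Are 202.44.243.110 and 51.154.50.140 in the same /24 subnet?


Mask: 255.255.255.0
202.44.243.110 AND mask = 202.44.243.0
51.154.50.140 AND mask = 51.154.50.0
No, different subnets (202.44.243.0 vs 51.154.50.0)


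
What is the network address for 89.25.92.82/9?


IP:   01011001.00011001.01011100.01010010
Mask: 11111111.10000000.00000000.00000000
AND operation:
Net:  01011001.00000000.00000000.00000000
Network: 89.0.0.0/9


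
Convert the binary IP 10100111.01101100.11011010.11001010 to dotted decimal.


10100111 = 167
01101100 = 108
11011010 = 218
11001010 = 202
IP: 167.108.218.202


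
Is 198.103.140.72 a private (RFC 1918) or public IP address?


RFC 1918 private ranges:
  10.0.0.0/8 (10.0.0.0 - 10.255.255.255)
  172.16.0.0/12 (172.16.0.0 - 172.31.255.255)
  192.168.0.0/16 (192.168.0.0 - 192.168.255.255)
Public (not in any RFC 1918 range)


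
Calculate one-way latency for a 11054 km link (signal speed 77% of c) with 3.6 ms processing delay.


Speed = 0.77 * 3e5 km/s = 231000 km/s
Propagation delay = 11054 / 231000 = 0.0479 s = 47.8528 ms
Processing delay = 3.6 ms
Total one-way latency = 51.4528 ms


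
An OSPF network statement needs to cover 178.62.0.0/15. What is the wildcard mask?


Subnet mask: 255.254.0.0
Wildcard = 255.255.255.255 - subnet mask
255 - 255 = 0
255 - 254 = 1
255 - 0 = 255
255 - 0 = 255
Wildcard: 0.1.255.255


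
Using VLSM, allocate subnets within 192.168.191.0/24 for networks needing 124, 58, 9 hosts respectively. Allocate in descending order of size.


124 hosts -> /25 (126 usable): 192.168.191.0/25
58 hosts -> /26 (62 usable): 192.168.191.128/26
9 hosts -> /28 (14 usable): 192.168.191.192/28
Allocation: 192.168.191.0/25 (124 hosts, 126 usable); 192.168.191.128/26 (58 hosts, 62 usable); 192.168.191.192/28 (9 hosts, 14 usable)


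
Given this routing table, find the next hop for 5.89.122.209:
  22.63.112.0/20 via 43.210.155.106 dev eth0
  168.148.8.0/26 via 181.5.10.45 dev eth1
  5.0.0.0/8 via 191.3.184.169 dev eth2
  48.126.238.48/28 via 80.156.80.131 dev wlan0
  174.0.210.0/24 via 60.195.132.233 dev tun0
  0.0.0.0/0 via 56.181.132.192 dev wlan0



Longest prefix match for 5.89.122.209:
  /20 22.63.112.0: no
  /26 168.148.8.0: no
  /8 5.0.0.0: MATCH
  /28 48.126.238.48: no
  /24 174.0.210.0: no
  /0 0.0.0.0: MATCH
Selected: next-hop 191.3.184.169 via eth2 (matched /8)


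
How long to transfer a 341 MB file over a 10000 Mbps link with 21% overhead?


Effective throughput = 10000 * (1 - 21/100) = 7900 Mbps
File size in Mb = 341 * 8 = 2728 Mb
Time = 2728 / 7900
Time = 0.3453 seconds


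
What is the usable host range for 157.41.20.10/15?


Network: 157.40.0.0
Broadcast: 157.41.255.255
First usable = network + 1
Last usable = broadcast - 1
Range: 157.40.0.1 to 157.41.255.254


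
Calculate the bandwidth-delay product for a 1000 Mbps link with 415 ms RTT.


BDP = bandwidth * RTT
= 1000 Mbps * 415 ms
= 1000 * 1e6 * 415 / 1000 bits
= 415000000 bits
= 51875000 bytes
= 50659.1797 KB
BDP = 415000000 bits (51875000 bytes)


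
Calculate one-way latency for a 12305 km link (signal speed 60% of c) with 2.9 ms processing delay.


Speed = 0.6 * 3e5 km/s = 180000 km/s
Propagation delay = 12305 / 180000 = 0.0684 s = 68.3611 ms
Processing delay = 2.9 ms
Total one-way latency = 71.2611 ms


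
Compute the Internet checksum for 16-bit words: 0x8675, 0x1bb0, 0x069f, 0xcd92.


Sum all words (with carry folding):
+ 0x8675 = 0x8675
+ 0x1bb0 = 0xa225
+ 0x069f = 0xa8c4
+ 0xcd92 = 0x7657
One's complement: ~0x7657
Checksum = 0x89a8


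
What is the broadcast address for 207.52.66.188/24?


Network: 207.52.66.0/24
Host bits = 8
Set all host bits to 1:
Broadcast: 207.52.66.255


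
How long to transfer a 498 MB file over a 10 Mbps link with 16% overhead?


Effective throughput = 10 * (1 - 16/100) = 8.4 Mbps
File size in Mb = 498 * 8 = 3984 Mb
Time = 3984 / 8.4
Time = 474.2857 seconds


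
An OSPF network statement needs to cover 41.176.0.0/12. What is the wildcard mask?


Subnet mask: 255.240.0.0
Wildcard = 255.255.255.255 - subnet mask
255 - 255 = 0
255 - 240 = 15
255 - 0 = 255
255 - 0 = 255
Wildcard: 0.15.255.255


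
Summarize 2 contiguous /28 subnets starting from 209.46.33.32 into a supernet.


Original prefix: /28
Number of subnets: 2 = 2^1
New prefix = 28 - 1 = 27
Supernet: 209.46.33.32/27


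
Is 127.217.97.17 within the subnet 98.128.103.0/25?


Subnet network: 98.128.103.0
Test IP AND mask: 127.217.97.0
No, 127.217.97.17 is not in 98.128.103.0/25


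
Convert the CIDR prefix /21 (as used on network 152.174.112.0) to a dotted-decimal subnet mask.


/21 means 21 network bits, 11 host bits
Binary: 11111111111111111111100000000000
Mask: 255.255.248.0


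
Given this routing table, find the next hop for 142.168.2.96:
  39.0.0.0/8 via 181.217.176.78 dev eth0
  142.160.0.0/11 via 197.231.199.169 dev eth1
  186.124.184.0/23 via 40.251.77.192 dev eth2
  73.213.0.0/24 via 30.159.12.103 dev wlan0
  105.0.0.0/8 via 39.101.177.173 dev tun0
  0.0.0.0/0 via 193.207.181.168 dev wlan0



Longest prefix match for 142.168.2.96:
  /8 39.0.0.0: no
  /11 142.160.0.0: MATCH
  /23 186.124.184.0: no
  /24 73.213.0.0: no
  /8 105.0.0.0: no
  /0 0.0.0.0: MATCH
Selected: next-hop 197.231.199.169 via eth1 (matched /11)


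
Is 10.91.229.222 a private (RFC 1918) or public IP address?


RFC 1918 private ranges:
  10.0.0.0/8 (10.0.0.0 - 10.255.255.255)
  172.16.0.0/12 (172.16.0.0 - 172.31.255.255)
  192.168.0.0/16 (192.168.0.0 - 192.168.255.255)
Private (in 10.0.0.0/8)


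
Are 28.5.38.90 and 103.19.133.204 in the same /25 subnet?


Mask: 255.255.255.128
28.5.38.90 AND mask = 28.5.38.0
103.19.133.204 AND mask = 103.19.133.128
No, different subnets (28.5.38.0 vs 103.19.133.128)


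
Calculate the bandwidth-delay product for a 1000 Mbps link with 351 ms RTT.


BDP = bandwidth * RTT
= 1000 Mbps * 351 ms
= 1000 * 1e6 * 351 / 1000 bits
= 351000000 bits
= 43875000 bytes
= 42846.6797 KB
BDP = 351000000 bits (43875000 bytes)


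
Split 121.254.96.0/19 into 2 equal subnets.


New prefix = 19 + 1 = 20
Each subnet has 4096 addresses
  121.254.96.0/20
  121.254.112.0/20
Subnets: 121.254.96.0/20, 121.254.112.0/20


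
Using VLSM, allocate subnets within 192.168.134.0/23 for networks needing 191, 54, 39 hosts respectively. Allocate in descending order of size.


191 hosts -> /24 (254 usable): 192.168.134.0/24
54 hosts -> /26 (62 usable): 192.168.135.0/26
39 hosts -> /26 (62 usable): 192.168.135.64/26
Allocation: 192.168.134.0/24 (191 hosts, 254 usable); 192.168.135.0/26 (54 hosts, 62 usable); 192.168.135.64/26 (39 hosts, 62 usable)
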